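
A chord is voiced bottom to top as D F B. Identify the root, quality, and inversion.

B diminished, first inversion

Reducing to letter names: D, F, B. These stack in thirds as B–D–F — a B diminished triad.
With the third (D) in the bass, the chord is in first inversion (figured bass 6).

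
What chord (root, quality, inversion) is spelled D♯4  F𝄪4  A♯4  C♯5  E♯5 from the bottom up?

The distinct note names are D#, F##, A#, C#, E#. Stacked in thirds they read D#–F##–A#–C#–E#, which is a dominant ninth chord on D#.
D# is the root of D# dominant ninth; root in the bass means root position.

D# dominant ninth, root position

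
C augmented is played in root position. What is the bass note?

C

C augmented is C–E–G#. Root position places the root in the bass: C.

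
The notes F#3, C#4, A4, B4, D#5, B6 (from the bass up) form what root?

Reordering F#, C#, A, B, D# into stacked thirds gives B–D#–F#–A–C#; the bottom of that stack, B, is the root.

B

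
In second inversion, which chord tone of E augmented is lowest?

B#

The fifth of E augmented (E–G#–B#) is B#; that is the bass in second inversion.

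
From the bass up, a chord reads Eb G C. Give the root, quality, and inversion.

C minor, first inversion

The distinct note names are Eb, G, C. Stacked in thirds they read C–Eb–G, which is a minor triad on C.
The lowest note is Eb, the third of the chord, so this is first inversion (figured bass 6).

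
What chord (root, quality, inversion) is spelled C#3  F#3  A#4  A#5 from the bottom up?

F# major, second inversion

Reducing to letter names: C#, F#, A#. These stack in thirds as F#–A#–C# — an F# major triad.
C# is the fifth of F# major; fifth in the bass means second inversion (figured bass 6/4).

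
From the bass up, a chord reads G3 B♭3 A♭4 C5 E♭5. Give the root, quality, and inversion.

Reducing to letter names: G, Bb, Ab, C, Eb. These stack in thirds as Ab–C–Eb–G–Bb — an Ab major ninth chord.
The lowest note is G, the seventh of the chord, so this is third inversion.

Ab major ninth, third inversion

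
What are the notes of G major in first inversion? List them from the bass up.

G major is G–B–D. First inversion puts the third (B) in the bass, with the remaining tones above: B, D, G.

B, D, G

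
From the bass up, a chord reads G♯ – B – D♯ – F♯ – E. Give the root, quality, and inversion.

The pitch classes G#, B, D#, F#, E arrange in thirds as E–G#–B–D#–F#: an E major ninth chord.
The lowest note is G#, the third of the chord, so this is first inversion.

E major ninth, first inversion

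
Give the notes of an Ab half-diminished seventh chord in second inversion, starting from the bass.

Ebb, Gb, Ab, Cb

Ab half-diminished seventh is Ab–Cb–Ebb–Gb. Second inversion puts the fifth (Ebb) in the bass, with the remaining tones above: Ebb, Gb, Ab, Cb.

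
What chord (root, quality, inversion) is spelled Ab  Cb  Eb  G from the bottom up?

The distinct note names are Ab, Cb, Eb, G. Stacked in thirds they read Ab–Cb–Eb–G, which is a minor-major seventh chord on Ab.
The lowest note is Ab, the root of the chord, so this is root position (figured bass 7).

Ab minor-major seventh, root position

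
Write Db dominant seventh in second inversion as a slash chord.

Db7/Ab

Second inversion of Db dominant seventh has the fifth (Ab) in the bass. As a slash chord: Db7/Ab.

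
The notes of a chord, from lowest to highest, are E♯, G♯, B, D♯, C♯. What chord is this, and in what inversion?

Reducing to letter names: E#, G#, B, D#, C#. These stack in thirds as C#–E#–G#–B–D# — a C# dominant ninth chord.
The lowest note is E#, the third of the chord, so this is first inversion.

C# dominant ninth, first inversion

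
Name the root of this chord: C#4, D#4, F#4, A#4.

D#

The distinct letter names are C#, D#, F#, A#. Arranged as a stack of thirds they read D#–F#–A#–C#, so D# is the root (a D# minor seventh chord).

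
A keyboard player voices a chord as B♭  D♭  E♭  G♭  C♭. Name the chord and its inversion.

The pitch classes Bb, Db, Eb, Gb, Cb arrange in thirds as Cb–Eb–Gb–Bb–Db: a Cb major ninth chord.
With the seventh (Bb) in the bass, the chord is in third inversion.

Cb major ninth, third inversion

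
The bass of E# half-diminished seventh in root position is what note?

The root of E# half-diminished seventh (E#–G#–B–D#) is E#; that is the bass in root position.

E#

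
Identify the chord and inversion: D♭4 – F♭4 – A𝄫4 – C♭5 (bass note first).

Reducing to letter names: Db, Fb, Abb, Cb. These stack in thirds as Db–Fb–Abb–Cb — a Db half-diminished seventh chord.
With the root (Db) in the bass, the chord is in root position (figured bass 7).

Db half-diminished seventh, root position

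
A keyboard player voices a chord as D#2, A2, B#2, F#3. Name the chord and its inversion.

Reducing to letter names: D#, A, B#, F#. These stack in thirds as B#–D#–F#–A — a B# diminished seventh chord.
With the third (D#) in the bass, the chord is in first inversion (figured bass 6/5).

B# diminished seventh, first inversion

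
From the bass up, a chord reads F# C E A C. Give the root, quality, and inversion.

Reducing to letter names: F#, C, E, A. These stack in thirds as F#–A–C–E — an F# half-diminished seventh chord.
F# is the root of F# half-diminished seventh; root in the bass means root position (figured bass 7).

F# half-diminished seventh, root position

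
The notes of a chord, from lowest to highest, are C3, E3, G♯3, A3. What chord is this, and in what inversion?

A minor-major seventh, first inversion

Reducing to letter names: C, E, G#, A. These stack in thirds as A–C–E–G# — an A minor-major seventh chord.
The lowest note is C, the third of the chord, so this is first inversion (figured bass 6/5).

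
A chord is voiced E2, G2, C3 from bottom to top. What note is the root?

C

E, G, C are the tones of a C major triad (C–E–G), making C the root.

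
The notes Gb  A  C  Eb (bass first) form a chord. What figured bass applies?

The notes Gb, A, C, Eb stack in thirds as A–C–Eb–Gb — an A diminished seventh chord. The bass Gb is the seventh, so this is third inversion: figured 4/2.

4/2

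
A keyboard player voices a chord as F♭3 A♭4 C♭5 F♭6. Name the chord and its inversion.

The pitch classes Fb, Ab, Cb arrange in thirds as Fb–Ab–Cb: an Fb major triad.
With the root (Fb) in the bass, the chord is in root position (figured bass 5/3).

Fb major, root position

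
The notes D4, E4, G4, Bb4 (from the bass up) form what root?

E

D, E, G, Bb are the tones of an E half-diminished seventh chord (E–G–Bb–D), making E the root.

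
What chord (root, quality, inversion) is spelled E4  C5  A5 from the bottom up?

The distinct note names are E, C, A. Stacked in thirds they read A–C–E, which is a minor triad on A.
E is the fifth of A minor; fifth in the bass means second inversion (figured bass 6/4).

A minor, second inversion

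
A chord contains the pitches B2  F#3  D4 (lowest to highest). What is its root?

B

B, F#, D are the tones of a B minor triad (B–D–F#), making B the root.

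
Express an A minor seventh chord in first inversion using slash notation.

Am7/C

First inversion of A minor seventh has the third (C) in the bass. As a slash chord: Am7/C.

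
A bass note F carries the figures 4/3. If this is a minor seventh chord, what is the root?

The figures 4/3 mean the fifth of the chord is in the bass. If F is the fifth of a minor seventh chord, the root is Bb (chord tones Bb–Db–F–Ab).

Bb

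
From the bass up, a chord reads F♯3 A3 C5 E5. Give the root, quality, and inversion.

Reducing to letter names: F#, A, C, E. These stack in thirds as F#–A–C–E — an F# half-diminished seventh chord.
F# is the root of F# half-diminished seventh; root in the bass means root position (figured bass 7).

F# half-diminished seventh, root position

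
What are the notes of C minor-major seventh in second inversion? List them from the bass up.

Spelling C minor-major seventh: C–Eb–G–B. In second inversion the fifth is bass, giving G, B, C, Eb from the bottom.

G, B, C, Eb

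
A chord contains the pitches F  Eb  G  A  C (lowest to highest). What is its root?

F

Reordering F, Eb, G, A, C into stacked thirds gives F–A–C–Eb–G; the bottom of that stack, F, is the root.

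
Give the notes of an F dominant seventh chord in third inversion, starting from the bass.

The chord tones are F–A–C–Eb. With the seventh (Eb) lowest for third inversion: Eb, F, A, C.

Eb, F, A, C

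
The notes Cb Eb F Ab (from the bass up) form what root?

F

Cb, Eb, F, Ab are the tones of an F half-diminished seventh chord (F–Ab–Cb–Eb), making F the root.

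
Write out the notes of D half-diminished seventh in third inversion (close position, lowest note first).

C, D, F, Ab

The chord tones are D–F–Ab–C. With the seventh (C) lowest for third inversion: C, D, F, Ab.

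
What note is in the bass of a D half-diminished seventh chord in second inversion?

Ab

D half-diminished seventh is D–F–Ab–C. Second inversion places the fifth in the bass: Ab.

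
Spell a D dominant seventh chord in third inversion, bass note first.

Spelling D dominant seventh: D–F#–A–C. In third inversion the seventh is bass, giving C, D, F#, A from the bottom.

C, D, F#, A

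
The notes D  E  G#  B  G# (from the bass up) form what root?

E

Reordering D, E, G#, B into stacked thirds gives E–G#–B–D; the bottom of that stack, E, is the root.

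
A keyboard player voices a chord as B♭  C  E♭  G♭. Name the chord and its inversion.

Reducing to letter names: Bb, C, Eb, Gb. These stack in thirds as C–Eb–Gb–Bb — a C half-diminished seventh chord.
With the seventh (Bb) in the bass, the chord is in third inversion (figured bass 4/2).

C half-diminished seventh, third inversion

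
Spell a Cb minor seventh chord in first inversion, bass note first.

The chord tones are Cb–Ebb–Gb–Bbb. With the third (Ebb) lowest for first inversion: Ebb, Gb, Bbb, Cb.

Ebb, Gb, Bbb, Cb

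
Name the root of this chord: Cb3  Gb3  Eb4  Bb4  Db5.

Reordering Cb, Gb, Eb, Bb, Db into stacked thirds gives Cb–Eb–Gb–Bb–Db; the bottom of that stack, Cb, is the root.

Cb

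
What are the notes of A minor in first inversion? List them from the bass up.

A minor is A–C–E. First inversion puts the third (C) in the bass, with the remaining tones above: C, E, A.

C, E, A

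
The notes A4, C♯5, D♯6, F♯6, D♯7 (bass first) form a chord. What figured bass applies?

The notes A, C#, D#, F# stack in thirds as D#–F#–A–C# — a D# half-diminished seventh chord. The bass A is the fifth, so this is second inversion: figured 4/3.

4/3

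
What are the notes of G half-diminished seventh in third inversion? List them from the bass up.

F, G, Bb, Db

G half-diminished seventh is G–Bb–Db–F. Third inversion puts the seventh (F) in the bass, with the remaining tones above: F, G, Bb, Db.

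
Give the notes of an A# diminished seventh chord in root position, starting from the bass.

A#, C#, E, G

A# diminished seventh is A#–C#–E–G. Root position puts the root (A#) in the bass, with the remaining tones above: A#, C#, E, G.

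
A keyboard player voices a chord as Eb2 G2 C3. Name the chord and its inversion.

Reducing to letter names: Eb, G, C. These stack in thirds as C–Eb–G — a C minor triad.
Eb is the third of C minor; third in the bass means first inversion (figured bass 6).

C minor, first inversion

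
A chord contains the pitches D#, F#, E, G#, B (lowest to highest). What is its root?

E

Reordering D#, F#, E, G#, B into stacked thirds gives E–G#–B–D#–F#; the bottom of that stack, E, is the root.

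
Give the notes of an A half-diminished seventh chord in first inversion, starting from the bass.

A half-diminished seventh is A–C–Eb–G. First inversion puts the third (C) in the bass, with the remaining tones above: C, Eb, G, A.

C, Eb, G, A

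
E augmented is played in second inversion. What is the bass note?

B#

In second inversion the fifth is lowest. For E augmented (E–G#–B#) that is B#.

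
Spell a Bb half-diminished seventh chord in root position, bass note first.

Spelling Bb half-diminished seventh: Bb–Db–Fb–Ab. In root position the root is bass, giving Bb, Db, Fb, Ab from the bottom.

Bb, Db, Fb, Ab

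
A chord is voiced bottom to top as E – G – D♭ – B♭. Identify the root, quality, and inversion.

E diminished seventh, root position

The distinct note names are E, G, Db, Bb. Stacked in thirds they read E–G–Bb–Db, which is a diminished seventh chord on E.
E is the root of E diminished seventh; root in the bass means root position (figured bass 7).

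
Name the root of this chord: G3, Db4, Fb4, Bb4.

G

Reordering G, Db, Fb, Bb into stacked thirds gives G–Bb–Db–Fb; the bottom of that stack, G, is the root.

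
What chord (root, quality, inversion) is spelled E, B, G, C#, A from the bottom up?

Reducing to letter names: E, B, G, C#, A. These stack in thirds as A–C#–E–G–B — an A dominant ninth chord.
The lowest note is E, the fifth of the chord, so this is second inversion.

A dominant ninth, second inversion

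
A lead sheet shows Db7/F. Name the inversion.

first inversion

Db7/F means Db dominant seventh with F in the bass. F is the third of Db dominant seventh (Db–F–Ab–Cb), so this is first inversion.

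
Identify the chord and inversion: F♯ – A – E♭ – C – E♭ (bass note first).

Reducing to letter names: F#, A, Eb, C. These stack in thirds as F#–A–C–Eb — an F# diminished seventh chord.
With the root (F#) in the bass, the chord is in root position (figured bass 7).

F# diminished seventh, root position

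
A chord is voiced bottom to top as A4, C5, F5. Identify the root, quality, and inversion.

The pitch classes A, C, F arrange in thirds as F–A–C: an F major triad.
With the third (A) in the bass, the chord is in first inversion (figured bass 6).

F major, first inversion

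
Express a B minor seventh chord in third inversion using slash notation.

Third inversion of B minor seventh has the seventh (A) in the bass. As a slash chord: Bm7/A.

Bm7/A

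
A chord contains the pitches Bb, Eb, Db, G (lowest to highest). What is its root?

Eb

The distinct letter names are Bb, Eb, Db, G. Arranged as a stack of thirds they read Eb–G–Bb–Db, so Eb is the root (an Eb dominant seventh chord).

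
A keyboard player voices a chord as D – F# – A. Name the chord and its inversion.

The distinct note names are D, F#, A. Stacked in thirds they read D–F#–A, which is a major triad on D.
With the root (D) in the bass, the chord is in root position (figured bass 5/3).

D major, root position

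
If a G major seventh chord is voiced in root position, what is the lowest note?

G

The root of G major seventh (G–B–D–F#) is G; that is the bass in root position.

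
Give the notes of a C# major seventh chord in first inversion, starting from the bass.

C# major seventh is C#–E#–G#–B#. First inversion puts the third (E#) in the bass, with the remaining tones above: E#, G#, B#, C#.

E#, G#, B#, C#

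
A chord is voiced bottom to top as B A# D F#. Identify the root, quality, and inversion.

The pitch classes B, A#, D, F# arrange in thirds as B–D–F#–A#: a B minor-major seventh chord.
With the root (B) in the bass, the chord is in root position (figured bass 7).

B minor-major seventh, root position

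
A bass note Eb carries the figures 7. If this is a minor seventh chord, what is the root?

The figures 7 mean the root of the chord is in the bass. If Eb is the root of a minor seventh chord, the root is Eb (chord tones Eb–Gb–Bb–Db).

Eb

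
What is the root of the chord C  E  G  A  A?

A

C, E, G, A are the tones of an A minor seventh chord (A–C–E–G), making A the root.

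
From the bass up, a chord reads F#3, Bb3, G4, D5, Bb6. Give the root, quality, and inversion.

Reducing to letter names: F#, Bb, G, D. These stack in thirds as G–Bb–D–F# — a G minor-major seventh chord.
With the seventh (F#) in the bass, the chord is in third inversion (figured bass 4/2).

G minor-major seventh, third inversion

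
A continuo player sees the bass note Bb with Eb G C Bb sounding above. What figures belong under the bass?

4/2

The notes Bb, Eb, G, C stack in thirds as C–Eb–G–Bb — a C minor seventh chord. The bass Bb is the seventh, so this is third inversion: figured 4/2.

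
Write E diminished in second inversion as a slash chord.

Edim/Bb

Second inversion of E diminished has the fifth (Bb) in the bass. As a slash chord: Edim/Bb.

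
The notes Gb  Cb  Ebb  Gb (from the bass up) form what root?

Gb, Cb, Ebb are the tones of a Cb minor triad (Cb–Ebb–Gb), making Cb the root.

Cb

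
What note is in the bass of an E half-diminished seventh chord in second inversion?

The fifth of E half-diminished seventh (E–G–Bb–D) is Bb; that is the bass in second inversion.

Bb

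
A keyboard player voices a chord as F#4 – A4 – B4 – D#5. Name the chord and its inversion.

B dominant seventh, second inversion

The distinct note names are F#, A, B, D#. Stacked in thirds they read B–D#–F#–A, which is a dominant seventh chord on B.
F# is the fifth of B dominant seventh; fifth in the bass means second inversion (figured bass 4/3).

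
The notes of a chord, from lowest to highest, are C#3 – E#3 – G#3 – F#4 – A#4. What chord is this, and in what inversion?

Reducing to letter names: C#, E#, G#, F#, A#. These stack in thirds as F#–A#–C#–E#–G# — an F# major ninth chord.
With the fifth (C#) in the bass, the chord is in second inversion.

F# major ninth, second inversion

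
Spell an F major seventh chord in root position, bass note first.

Spelling F major seventh: F–A–C–E. In root position the root is bass, giving F, A, C, E from the bottom.

F, A, C, E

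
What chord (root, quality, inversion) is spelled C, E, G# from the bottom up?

Reducing to letter names: C, E, G#. These stack in thirds as C–E–G# — a C augmented triad.
With the root (C) in the bass, the chord is in root position (figured bass 5/3).

C augmented, root position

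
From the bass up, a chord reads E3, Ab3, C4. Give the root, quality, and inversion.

Ab augmented, second inversion

The pitch classes E, Ab, C arrange in thirds as Ab–C–E: an Ab augmented triad.
With the fifth (E) in the bass, the chord is in second inversion (figured bass 6/4).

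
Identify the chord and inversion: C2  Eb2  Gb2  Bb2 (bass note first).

C half-diminished seventh, root position

Reducing to letter names: C, Eb, Gb, Bb. These stack in thirds as C–Eb–Gb–Bb — a C half-diminished seventh chord.
With the root (C) in the bass, the chord is in root position (figured bass 7).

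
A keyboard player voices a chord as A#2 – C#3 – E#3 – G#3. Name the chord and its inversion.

Reducing to letter names: A#, C#, E#, G#. These stack in thirds as A#–C#–E#–G# — an A# minor seventh chord.
The lowest note is A#, the root of the chord, so this is root position (figured bass 7).

A# minor seventh, root position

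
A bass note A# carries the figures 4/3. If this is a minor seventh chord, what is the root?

D#

The figures 4/3 mean the fifth of the chord is in the bass. If A# is the fifth of a minor seventh chord, the root is D# (chord tones D#–F#–A#–C#).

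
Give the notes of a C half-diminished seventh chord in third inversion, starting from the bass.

Bb, C, Eb, Gb

C half-diminished seventh is C–Eb–Gb–Bb. Third inversion puts the seventh (Bb) in the bass, with the remaining tones above: Bb, C, Eb, Gb.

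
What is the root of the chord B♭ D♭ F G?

G

Reordering Bb, Db, F, G into stacked thirds gives G–Bb–Db–F; the bottom of that stack, G, is the root.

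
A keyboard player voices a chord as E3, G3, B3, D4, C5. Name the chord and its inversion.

C major ninth, first inversion

The pitch classes E, G, B, D, C arrange in thirds as C–E–G–B–D: a C major ninth chord.
With the third (E) in the bass, the chord is in first inversion.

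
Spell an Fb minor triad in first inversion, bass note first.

Abb, Cb, Fb

The chord tones are Fb–Abb–Cb. With the third (Abb) lowest for first inversion: Abb, Cb, Fb.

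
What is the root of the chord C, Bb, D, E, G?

The distinct letter names are C, Bb, D, E, G. Arranged as a stack of thirds they read C–E–G–Bb–D, so C is the root (a C dominant ninth chord).

C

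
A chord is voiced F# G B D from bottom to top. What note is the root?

G

F#, G, B, D are the tones of a G major seventh chord (G–B–D–F#), making G the root.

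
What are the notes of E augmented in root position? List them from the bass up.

E augmented is E–G#–B#. Root position puts the root (E) in the bass, with the remaining tones above: E, G#, B#.

E, G#, B#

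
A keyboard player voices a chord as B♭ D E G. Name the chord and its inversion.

The pitch classes Bb, D, E, G arrange in thirds as E–G–Bb–D: an E half-diminished seventh chord.
Bb is the fifth of E half-diminished seventh; fifth in the bass means second inversion (figured bass 4/3).

E half-diminished seventh, second inversion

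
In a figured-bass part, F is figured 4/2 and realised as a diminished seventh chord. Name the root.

G#

The figures 4/2 mean the seventh of the chord is in the bass. If F is the seventh of a diminished seventh chord, the root is G# (chord tones G#–B–D–F).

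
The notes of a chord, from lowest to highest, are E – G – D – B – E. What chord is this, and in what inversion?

E minor seventh, root position

The pitch classes E, G, D, B arrange in thirds as E–G–B–D: an E minor seventh chord.
E is the root of E minor seventh; root in the bass means root position (figured bass 7).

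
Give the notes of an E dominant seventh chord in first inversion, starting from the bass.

G#, B, D, E

The chord tones are E–G#–B–D. With the third (G#) lowest for first inversion: G#, B, D, E.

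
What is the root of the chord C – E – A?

The distinct letter names are C, E, A. Arranged as a stack of thirds they read A–C–E, so A is the root (an A minor triad).

A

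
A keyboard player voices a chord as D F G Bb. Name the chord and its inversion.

The distinct note names are D, F, G, Bb. Stacked in thirds they read G–Bb–D–F, which is a minor seventh chord on G.
D is the fifth of G minor seventh; fifth in the bass means second inversion (figured bass 4/3).

G minor seventh, second inversion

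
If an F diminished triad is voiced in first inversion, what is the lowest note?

F diminished is F–Ab–Cb. First inversion places the third in the bass: Ab.

Ab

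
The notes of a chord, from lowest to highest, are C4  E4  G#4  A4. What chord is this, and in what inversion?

Reducing to letter names: C, E, G#, A. These stack in thirds as A–C–E–G# — an A minor-major seventh chord.
The lowest note is C, the third of the chord, so this is first inversion (figured bass 6/5).

A minor-major seventh, first inversion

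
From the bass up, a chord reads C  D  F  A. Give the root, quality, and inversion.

D minor seventh, third inversion

Reducing to letter names: C, D, F, A. These stack in thirds as D–F–A–C — a D minor seventh chord.
C is the seventh of D minor seventh; seventh in the bass means third inversion (figured bass 4/2).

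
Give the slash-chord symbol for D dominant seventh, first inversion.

First inversion of D dominant seventh has the third (F#) in the bass. As a slash chord: D7/F#.

D7/F#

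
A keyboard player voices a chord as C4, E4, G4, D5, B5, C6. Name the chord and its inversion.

C major ninth, root position

The distinct note names are C, E, G, D, B. Stacked in thirds they read C–E–G–B–D, which is a major ninth chord on C.
C is the root of C major ninth; root in the bass means root position.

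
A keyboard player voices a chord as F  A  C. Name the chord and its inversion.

F major, root position

Reducing to letter names: F, A, C. These stack in thirds as F–A–C — an F major triad.
F is the root of F major; root in the bass means root position (figured bass 5/3).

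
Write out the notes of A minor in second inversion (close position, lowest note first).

A minor is A–C–E. Second inversion puts the fifth (E) in the bass, with the remaining tones above: E, A, C.

E, A, C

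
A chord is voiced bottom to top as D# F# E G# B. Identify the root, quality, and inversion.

E major ninth, third inversion

The distinct note names are D#, F#, E, G#, B. Stacked in thirds they read E–G#–B–D#–F#, which is a major ninth chord on E.
D# is the seventh of E major ninth; seventh in the bass means third inversion.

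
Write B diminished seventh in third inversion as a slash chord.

Third inversion of B diminished seventh has the seventh (Ab) in the bass. As a slash chord: Bdim7/Ab.

Bdim7/Ab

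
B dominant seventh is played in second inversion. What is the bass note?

In second inversion the fifth is lowest. For B dominant seventh (B–D#–F#–A) that is F#.

F#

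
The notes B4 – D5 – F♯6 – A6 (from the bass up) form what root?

B, D, F#, A are the tones of a B minor seventh chord (B–D–F#–A), making B the root.

B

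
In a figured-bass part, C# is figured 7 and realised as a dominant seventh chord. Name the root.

C#

The figures 7 mean the root of the chord is in the bass. If C# is the root of a dominant seventh chord, the root is C# (chord tones C#–E#–G#–B).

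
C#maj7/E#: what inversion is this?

first inversion

C#maj7/E# means C# major seventh with E# in the bass. E# is the third of C# major seventh (C#–E#–G#–B#), so this is first inversion.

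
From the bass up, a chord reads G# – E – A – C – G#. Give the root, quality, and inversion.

The distinct note names are G#, E, A, C. Stacked in thirds they read A–C–E–G#, which is a minor-major seventh chord on A.
G# is the seventh of A minor-major seventh; seventh in the bass means third inversion (figured bass 4/2).

A minor-major seventh, third inversion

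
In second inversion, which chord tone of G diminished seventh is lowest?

G diminished seventh is G–Bb–Db–Fb. Second inversion places the fifth in the bass: Db.

Db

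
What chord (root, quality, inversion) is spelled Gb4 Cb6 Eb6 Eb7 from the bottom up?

The pitch classes Gb, Cb, Eb arrange in thirds as Cb–Eb–Gb: a Cb major triad.
With the fifth (Gb) in the bass, the chord is in second inversion (figured bass 6/4).

Cb major, second inversion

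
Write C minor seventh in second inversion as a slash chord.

Second inversion of C minor seventh has the fifth (G) in the bass. As a slash chord: Cm7/G.

Cm7/G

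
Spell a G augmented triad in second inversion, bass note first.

The chord tones are G–B–D#. With the fifth (D#) lowest for second inversion: D#, G, B.

D#, G, B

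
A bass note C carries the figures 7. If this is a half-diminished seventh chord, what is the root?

The figures 7 mean the root of the chord is in the bass. If C is the root of a half-diminished seventh chord, the root is C (chord tones C–Eb–Gb–Bb).

C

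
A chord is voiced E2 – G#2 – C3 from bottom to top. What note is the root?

E, G#, C are the tones of a C augmented triad (C–E–G#), making C the root.

C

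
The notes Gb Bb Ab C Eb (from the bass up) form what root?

Ab

The distinct letter names are Gb, Bb, Ab, C, Eb. Arranged as a stack of thirds they read Ab–C–Eb–Gb–Bb, so Ab is the root (an Ab dominant ninth chord).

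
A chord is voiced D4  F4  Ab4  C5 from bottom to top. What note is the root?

D, F, Ab, C are the tones of a D half-diminished seventh chord (D–F–Ab–C), making D the root.

D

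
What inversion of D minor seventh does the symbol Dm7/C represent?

Dm7/C means D minor seventh with C in the bass. C is the seventh of D minor seventh (D–F–A–C), so this is third inversion.

third inversion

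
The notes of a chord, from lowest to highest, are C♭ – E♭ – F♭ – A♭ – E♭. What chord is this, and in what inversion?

Fb major seventh, second inversion

The pitch classes Cb, Eb, Fb, Ab arrange in thirds as Fb–Ab–Cb–Eb: an Fb major seventh chord.
The lowest note is Cb, the fifth of the chord, so this is second inversion (figured bass 4/3).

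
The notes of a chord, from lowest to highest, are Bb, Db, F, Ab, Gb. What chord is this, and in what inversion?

Gb major ninth, first inversion

Reducing to letter names: Bb, Db, F, Ab, Gb. These stack in thirds as Gb–Bb–Db–F–Ab — a Gb major ninth chord.
With the third (Bb) in the bass, the chord is in first inversion.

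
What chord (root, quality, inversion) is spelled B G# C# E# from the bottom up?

Reducing to letter names: B, G#, C#, E#. These stack in thirds as C#–E#–G#–B — a C# dominant seventh chord.
With the seventh (B) in the bass, the chord is in third inversion (figured bass 4/2).

C# dominant seventh, third inversion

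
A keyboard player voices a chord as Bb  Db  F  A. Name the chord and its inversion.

Reducing to letter names: Bb, Db, F, A. These stack in thirds as Bb–Db–F–A — a Bb minor-major seventh chord.
The lowest note is Bb, the root of the chord, so this is root position (figured bass 7).

Bb minor-major seventh, root position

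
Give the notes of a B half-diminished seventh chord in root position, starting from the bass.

B, D, F, A

The chord tones are B–D–F–A. With the root (B) lowest for root position: B, D, F, A.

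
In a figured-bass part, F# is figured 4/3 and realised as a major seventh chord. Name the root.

The figures 4/3 mean the fifth of the chord is in the bass. If F# is the fifth of a major seventh chord, the root is B (chord tones B–D#–F#–A#).

B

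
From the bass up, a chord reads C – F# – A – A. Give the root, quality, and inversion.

Reducing to letter names: C, F#, A. These stack in thirds as F#–A–C — an F# diminished triad.
C is the fifth of F# diminished; fifth in the bass means second inversion (figured bass 6/4).

F# diminished, second inversion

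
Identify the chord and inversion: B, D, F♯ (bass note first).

B minor, root position

The pitch classes B, D, F# arrange in thirds as B–D–F#: a B minor triad.
The lowest note is B, the root of the chord, so this is root position (figured bass 5/3).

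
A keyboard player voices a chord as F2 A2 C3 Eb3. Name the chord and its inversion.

F dominant seventh, root position

Reducing to letter names: F, A, C, Eb. These stack in thirds as F–A–C–Eb — an F dominant seventh chord.
The lowest note is F, the root of the chord, so this is root position (figured bass 7).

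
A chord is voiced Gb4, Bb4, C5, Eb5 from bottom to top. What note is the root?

C

Gb, Bb, C, Eb are the tones of a C half-diminished seventh chord (C–Eb–Gb–Bb), making C the root.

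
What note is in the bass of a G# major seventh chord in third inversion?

F##

The seventh of G# major seventh (G#–B#–D#–F##) is F##; that is the bass in third inversion.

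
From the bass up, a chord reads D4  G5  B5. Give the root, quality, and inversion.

Reducing to letter names: D, G, B. These stack in thirds as G–B–D — a G major triad.
The lowest note is D, the fifth of the chord, so this is second inversion (figured bass 6/4).

G major, second inversion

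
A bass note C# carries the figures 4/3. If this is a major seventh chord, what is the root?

F#

The figures 4/3 mean the fifth of the chord is in the bass. If C# is the fifth of a major seventh chord, the root is F# (chord tones F#–A#–C#–E#).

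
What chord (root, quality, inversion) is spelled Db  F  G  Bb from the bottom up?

The distinct note names are Db, F, G, Bb. Stacked in thirds they read G–Bb–Db–F, which is a half-diminished seventh chord on G.
The lowest note is Db, the fifth of the chord, so this is second inversion (figured bass 4/3).

G half-diminished seventh, second inversion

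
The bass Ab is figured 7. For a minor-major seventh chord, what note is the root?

The figures 7 mean the root of the chord is in the bass. If Ab is the root of a minor-major seventh chord, the root is Ab (chord tones Ab–Cb–Eb–G).

Ab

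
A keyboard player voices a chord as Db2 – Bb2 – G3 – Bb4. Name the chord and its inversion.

The distinct note names are Db, Bb, G. Stacked in thirds they read G–Bb–Db, which is a diminished triad on G.
Db is the fifth of G diminished; fifth in the bass means second inversion (figured bass 6/4).

G diminished, second inversion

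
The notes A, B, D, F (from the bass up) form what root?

Reordering A, B, D, F into stacked thirds gives B–D–F–A; the bottom of that stack, B, is the root.

B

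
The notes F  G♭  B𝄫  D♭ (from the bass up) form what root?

Gb

The distinct letter names are F, Gb, Bbb, Db. Arranged as a stack of thirds they read Gb–Bbb–Db–F, so Gb is the root (a Gb minor-major seventh chord).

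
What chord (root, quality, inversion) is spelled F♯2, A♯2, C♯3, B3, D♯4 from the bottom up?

The pitch classes F#, A#, C#, B, D# arrange in thirds as B–D#–F#–A#–C#: a B major ninth chord.
F# is the fifth of B major ninth; fifth in the bass means second inversion.

B major ninth, second inversion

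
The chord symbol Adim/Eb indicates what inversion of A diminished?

Adim/Eb means A diminished with Eb in the bass. Eb is the fifth of A diminished (A–C–Eb), so this is second inversion.

second inversion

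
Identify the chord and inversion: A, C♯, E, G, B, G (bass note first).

A dominant ninth, root position

The pitch classes A, C#, E, G, B arrange in thirds as A–C#–E–G–B: an A dominant ninth chord.
With the root (A) in the bass, the chord is in root position.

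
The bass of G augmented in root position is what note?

G augmented is G–B–D#. Root position places the root in the bass: G.

G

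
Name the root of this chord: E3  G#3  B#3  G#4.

E, G#, B# are the tones of an E augmented triad (E–G#–B#), making E the root.

E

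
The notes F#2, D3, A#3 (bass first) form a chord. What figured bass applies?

The notes F#, D, A# stack in thirds as D–F#–A# — a D augmented triad. The bass F# is the third, so this is first inversion: figured 6.

6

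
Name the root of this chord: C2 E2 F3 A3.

The distinct letter names are C, E, F, A. Arranged as a stack of thirds they read F–A–C–E, so F is the root (an F major seventh chord).

F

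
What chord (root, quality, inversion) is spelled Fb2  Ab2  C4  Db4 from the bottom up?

Reducing to letter names: Fb, Ab, C, Db. These stack in thirds as Db–Fb–Ab–C — a Db minor-major seventh chord.
With the third (Fb) in the bass, the chord is in first inversion (figured bass 6/5).

Db minor-major seventh, first inversion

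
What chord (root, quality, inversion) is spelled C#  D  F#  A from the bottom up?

The pitch classes C#, D, F#, A arrange in thirds as D–F#–A–C#: a D major seventh chord.
The lowest note is C#, the seventh of the chord, so this is third inversion (figured bass 4/2).

D major seventh, third inversion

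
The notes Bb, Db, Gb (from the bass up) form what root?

The distinct letter names are Bb, Db, Gb. Arranged as a stack of thirds they read Gb–Bb–Db, so Gb is the root (a Gb major triad).

Gb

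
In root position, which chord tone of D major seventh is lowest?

D

D major seventh is D–F#–A–C#. Root position places the root in the bass: D.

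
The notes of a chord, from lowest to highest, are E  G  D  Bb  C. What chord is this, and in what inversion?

C dominant ninth, first inversion

The distinct note names are E, G, D, Bb, C. Stacked in thirds they read C–E–G–Bb–D, which is a dominant ninth chord on C.
With the third (E) in the bass, the chord is in first inversion.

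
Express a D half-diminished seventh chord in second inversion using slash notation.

Second inversion of D half-diminished seventh has the fifth (Ab) in the bass. As a slash chord: Dø7/Ab.

Dø7/Ab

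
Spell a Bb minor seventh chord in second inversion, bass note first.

F, Ab, Bb, Db

Bb minor seventh is Bb–Db–F–Ab. Second inversion puts the fifth (F) in the bass, with the remaining tones above: F, Ab, Bb, Db.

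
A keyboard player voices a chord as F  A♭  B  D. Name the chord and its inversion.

Reducing to letter names: F, Ab, B, D. These stack in thirds as B–D–F–Ab — a B diminished seventh chord.
F is the fifth of B diminished seventh; fifth in the bass means second inversion (figured bass 4/3).

B diminished seventh, second inversion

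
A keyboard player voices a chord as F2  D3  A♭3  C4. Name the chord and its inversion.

D half-diminished seventh, first inversion

Reducing to letter names: F, D, Ab, C. These stack in thirds as D–F–Ab–C — a D half-diminished seventh chord.
F is the third of D half-diminished seventh; third in the bass means first inversion (figured bass 6/5).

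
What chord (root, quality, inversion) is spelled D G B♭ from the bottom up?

The distinct note names are D, G, Bb. Stacked in thirds they read G–Bb–D, which is a minor triad on G.
With the fifth (D) in the bass, the chord is in second inversion (figured bass 6/4).

G minor, second inversion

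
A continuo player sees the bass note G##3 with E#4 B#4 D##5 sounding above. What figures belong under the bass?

6/5

The notes G##, E#, B#, D## stack in thirds as E#–G##–B#–D## — an E# major seventh chord. The bass G## is the third, so this is first inversion: figured 6/5.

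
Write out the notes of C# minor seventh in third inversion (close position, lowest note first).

B, C#, E, G#

Spelling C# minor seventh: C#–E–G#–B. In third inversion the seventh is bass, giving B, C#, E, G# from the bottom.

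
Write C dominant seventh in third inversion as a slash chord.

Third inversion of C dominant seventh has the seventh (Bb) in the bass. As a slash chord: C7/Bb.

C7/Bb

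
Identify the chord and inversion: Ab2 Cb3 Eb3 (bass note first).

The distinct note names are Ab, Cb, Eb. Stacked in thirds they read Ab–Cb–Eb, which is a minor triad on Ab.
The lowest note is Ab, the root of the chord, so this is root position (figured bass 5/3).

Ab minor, root position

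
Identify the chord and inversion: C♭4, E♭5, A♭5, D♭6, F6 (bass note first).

The pitch classes Cb, Eb, Ab, Db, F arrange in thirds as Db–F–Ab–Cb–Eb: a Db dominant ninth chord.
The lowest note is Cb, the seventh of the chord, so this is third inversion.

Db dominant ninth, third inversion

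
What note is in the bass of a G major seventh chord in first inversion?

B

In first inversion the third is lowest. For G major seventh (G–B–D–F#) that is B.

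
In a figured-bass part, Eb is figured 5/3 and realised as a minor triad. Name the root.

The figures 5/3 mean the root of the chord is in the bass. If Eb is the root of a minor triad, the root is Eb (chord tones Eb–Gb–Bb).

Eb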